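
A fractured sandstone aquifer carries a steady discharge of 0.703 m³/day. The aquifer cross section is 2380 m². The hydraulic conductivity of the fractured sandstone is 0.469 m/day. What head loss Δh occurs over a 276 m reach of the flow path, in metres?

0.174

From Q = K·A·i, i = Q / (K·A) = 0.703 / (0.4690 × 2380) = 0.0006298.
Head loss Δh = i · L = 0.0006298 × 276 = 0.1738 m.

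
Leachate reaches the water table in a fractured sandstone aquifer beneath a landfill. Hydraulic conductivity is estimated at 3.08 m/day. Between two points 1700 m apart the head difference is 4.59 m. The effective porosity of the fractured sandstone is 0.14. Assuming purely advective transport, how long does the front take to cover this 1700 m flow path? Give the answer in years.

78.4

Hydraulic gradient i = Δh / L = 4.59 / 1700 = 0.002700.
Darcy flux q = K · i = 3.080 × 0.002700 = 0.008316 m/day.
Seepage velocity v = q / n_e = 0.008316 / 0.14 = 0.05940 m/day.
Travel time t = L / v = 1700 / 0.05940 = 28620 days = 78.36 years.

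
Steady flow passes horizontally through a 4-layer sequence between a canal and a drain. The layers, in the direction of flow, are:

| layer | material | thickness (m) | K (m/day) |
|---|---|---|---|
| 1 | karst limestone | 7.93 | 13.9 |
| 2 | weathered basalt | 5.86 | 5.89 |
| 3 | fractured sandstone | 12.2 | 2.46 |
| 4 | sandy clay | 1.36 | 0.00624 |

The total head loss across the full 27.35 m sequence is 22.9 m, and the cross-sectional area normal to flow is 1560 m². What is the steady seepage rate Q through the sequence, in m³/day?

159

Flow is perpendicular to layering, so the layers act in series and the equivalent K is the thickness-weighted harmonic mean.
Total thickness L = 7.93 + 5.86 + 12.2 + 1.36 = 27.35 m.
Σ(b_i/K_i) = 7.93/13.9 + 5.86/5.89 + 12.2/2.46 + 1.36/0.00624 = 224.5 d.
K_eq = L / Σ(b_i/K_i) = 27.35 / 224.5 = 0.1218 m/day.
Q = K_eq · A · (Δh/L) = 0.1218 × 1560 × (22.9/27.35) = 159.1 m³/day.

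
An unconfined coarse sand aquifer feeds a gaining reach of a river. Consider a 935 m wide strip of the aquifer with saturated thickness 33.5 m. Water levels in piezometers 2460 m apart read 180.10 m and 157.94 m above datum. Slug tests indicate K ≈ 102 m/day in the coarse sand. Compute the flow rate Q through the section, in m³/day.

Cross-sectional area A = 935 × 33.5 = 31322 m².
Hydraulic gradient i = (180.10 − 157.94) / 2460 = 22.16 / 2460 = 0.009008.
Darcy's law: Q = K · A · i = 102.0 × 31322 × 0.009008 = 28780 m³/day.

28800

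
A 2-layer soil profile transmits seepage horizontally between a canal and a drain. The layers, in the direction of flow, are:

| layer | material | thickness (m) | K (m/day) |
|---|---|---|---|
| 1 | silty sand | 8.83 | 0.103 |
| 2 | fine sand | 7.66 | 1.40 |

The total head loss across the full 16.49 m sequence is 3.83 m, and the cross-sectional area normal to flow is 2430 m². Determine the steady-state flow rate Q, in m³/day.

Flow is perpendicular to layering, so the layers act in series and the equivalent K is the thickness-weighted harmonic mean.
Total thickness L = 8.83 + 7.66 = 16.49 m.
Σ(b_i/K_i) = 8.83/0.103 + 7.66/1.40 = 91.20 d.
K_eq = L / Σ(b_i/K_i) = 16.49 / 91.20 = 0.1808 m/day.
Q = K_eq · A · (Δh/L) = 0.1808 × 2430 × (3.83/16.49) = 102.0 m³/day.

102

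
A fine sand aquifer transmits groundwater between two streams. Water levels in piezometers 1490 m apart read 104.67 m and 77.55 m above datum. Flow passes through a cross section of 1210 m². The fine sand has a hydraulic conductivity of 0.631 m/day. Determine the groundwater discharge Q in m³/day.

13.9

Hydraulic gradient i = (104.67 − 77.55) / 1490 = 27.12 / 1490 = 0.01820.
Darcy's law: Q = K · A · i = 0.6310 × 1210 × 0.01820 = 13.90 m³/day.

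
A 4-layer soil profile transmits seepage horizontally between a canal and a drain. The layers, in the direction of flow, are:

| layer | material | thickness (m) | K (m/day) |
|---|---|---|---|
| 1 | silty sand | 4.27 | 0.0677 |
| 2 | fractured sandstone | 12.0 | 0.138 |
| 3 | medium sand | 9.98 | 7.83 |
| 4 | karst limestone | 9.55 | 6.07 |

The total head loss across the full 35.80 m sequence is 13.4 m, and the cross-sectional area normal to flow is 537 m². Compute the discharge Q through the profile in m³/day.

Flow is perpendicular to layering, so the layers act in series and the equivalent K is the thickness-weighted harmonic mean.
Total thickness L = 4.27 + 12.0 + 9.98 + 9.55 = 35.80 m.
Σ(b_i/K_i) = 4.27/0.0677 + 12.0/0.138 + 9.98/7.83 + 9.55/6.07 = 152.9 d.
K_eq = L / Σ(b_i/K_i) = 35.80 / 152.9 = 0.2342 m/day.
Q = K_eq · A · (Δh/L) = 0.2342 × 537 × (13.4/35.80) = 47.07 m³/day.

47.1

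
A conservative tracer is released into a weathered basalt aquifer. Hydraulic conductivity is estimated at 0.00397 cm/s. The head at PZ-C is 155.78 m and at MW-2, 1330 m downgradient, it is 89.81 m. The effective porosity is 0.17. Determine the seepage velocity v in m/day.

Convert K: 0.00397 cm/s × 864 = 3.430 m/day.
Hydraulic gradient i = (155.78 − 89.81) / 1330 = 65.97 / 1330 = 0.04960.
Darcy flux q = K · i = 3.430 × 0.04960 = 0.1701 m/day.
Seepage velocity v = q / n_e = 0.1701 / 0.17 = 1.001 m/day.

1.00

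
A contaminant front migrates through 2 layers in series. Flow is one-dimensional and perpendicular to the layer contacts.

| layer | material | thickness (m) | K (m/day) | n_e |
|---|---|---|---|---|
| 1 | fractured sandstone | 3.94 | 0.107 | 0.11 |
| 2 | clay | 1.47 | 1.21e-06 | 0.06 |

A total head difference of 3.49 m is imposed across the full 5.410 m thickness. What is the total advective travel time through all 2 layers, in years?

With flow normal to the layers, continuity requires the same specific discharge q through every layer.
Σ(b_i/K_i) = 3.94/0.107 + 1.47/1.21e-06 = 1.215e+06 d.
q = Δh / Σ(b_i/K_i) = 3.49 / 1.215e+06 = 2.873e-06 m/day.
In each layer the seepage velocity is v_i = q/n_i, so the layer transit time is t_i = b_i·n_i / q:
  layer 1 (fractured sandstone): t_1 = 3.94 × 0.11 / 2.873e-06 = 1.509e+05 d
  layer 2 (clay): t_2 = 1.47 × 0.06 / 2.873e-06 = 30704 d
Total t = Σ t_i = 1.816e+05 days = 497.1 years.

497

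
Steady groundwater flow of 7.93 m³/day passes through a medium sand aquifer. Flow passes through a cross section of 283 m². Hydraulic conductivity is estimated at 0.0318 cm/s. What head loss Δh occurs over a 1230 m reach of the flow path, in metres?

Convert K: 0.0318 cm/s × 864 = 27.48 m/day.
From Q = K·A·i, i = Q / (K·A) = 7.93 / (27.48 × 283.0) = 0.001020.
Head loss Δh = i · L = 0.001020 × 1230 = 1.254 m.

1.25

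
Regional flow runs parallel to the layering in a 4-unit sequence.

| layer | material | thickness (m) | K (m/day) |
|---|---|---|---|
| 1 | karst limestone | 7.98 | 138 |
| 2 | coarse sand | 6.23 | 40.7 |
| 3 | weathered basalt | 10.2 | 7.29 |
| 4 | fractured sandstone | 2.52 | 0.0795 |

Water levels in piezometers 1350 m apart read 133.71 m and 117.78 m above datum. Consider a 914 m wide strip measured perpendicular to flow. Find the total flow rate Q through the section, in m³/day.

15400

Flow is parallel to layering, so each bed carries its own Darcy discharge and the transmissivities add.
Σ(K_i·b_i) = 138×7.98 + 40.7×6.23 + 7.29×10.2 + 0.0795×2.52 = 1429 m²/day.
Hydraulic gradient i = (133.71 − 117.78) / 1350 = 15.93 / 1350 = 0.01180.
Q = Σ(K_i·b_i) · W · i = 1429 × 914 × 0.01180 = 15416 m³/day.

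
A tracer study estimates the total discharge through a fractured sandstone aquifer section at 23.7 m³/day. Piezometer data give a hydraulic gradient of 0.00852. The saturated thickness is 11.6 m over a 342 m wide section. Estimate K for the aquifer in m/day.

0.701

Cross-sectional area A = 342 × 11.6 = 3967 m².
Hydraulic gradient i = 0.00852.
From Q = K·A·i, K = Q / (A·i) = 23.7 / (3967 × 0.008520) = 0.7012 m/day.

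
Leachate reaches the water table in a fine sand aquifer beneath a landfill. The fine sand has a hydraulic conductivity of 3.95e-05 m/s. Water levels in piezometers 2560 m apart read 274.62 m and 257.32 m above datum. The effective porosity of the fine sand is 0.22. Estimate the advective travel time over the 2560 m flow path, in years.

Convert K: 3.95e-05 m/s × 86400 = 3.413 m/day.
Hydraulic gradient i = (274.62 − 257.32) / 2560 = 17.3 / 2560 = 0.006758.
Darcy flux q = K · i = 3.413 × 0.006758 = 0.02306 m/day.
Seepage velocity v = q / n_e = 0.02306 / 0.22 = 0.1048 m/day.
Travel time t = L / v = 2560 / 0.1048 = 24420 days = 66.86 years.

66.9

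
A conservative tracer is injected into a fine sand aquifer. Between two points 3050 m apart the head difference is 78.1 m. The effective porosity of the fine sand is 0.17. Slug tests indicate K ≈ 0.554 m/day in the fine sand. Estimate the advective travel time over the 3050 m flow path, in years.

100

Hydraulic gradient i = Δh / L = 78.1 / 3050 = 0.02561.
Darcy flux q = K · i = 0.5540 × 0.02561 = 0.01419 m/day.
Seepage velocity v = q / n_e = 0.01419 / 0.17 = 0.08345 m/day.
Travel time t = L / v = 3050 / 0.08345 = 36550 days = 100.1 years.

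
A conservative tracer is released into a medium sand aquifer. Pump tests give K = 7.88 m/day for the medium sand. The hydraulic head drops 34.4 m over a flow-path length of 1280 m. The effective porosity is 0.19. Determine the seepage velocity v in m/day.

1.11

Hydraulic gradient i = Δh / L = 34.4 / 1280 = 0.02687.
Darcy flux q = K · i = 7.880 × 0.02687 = 0.2118 m/day.
Seepage velocity v = q / n_e = 0.2118 / 0.19 = 1.115 m/day.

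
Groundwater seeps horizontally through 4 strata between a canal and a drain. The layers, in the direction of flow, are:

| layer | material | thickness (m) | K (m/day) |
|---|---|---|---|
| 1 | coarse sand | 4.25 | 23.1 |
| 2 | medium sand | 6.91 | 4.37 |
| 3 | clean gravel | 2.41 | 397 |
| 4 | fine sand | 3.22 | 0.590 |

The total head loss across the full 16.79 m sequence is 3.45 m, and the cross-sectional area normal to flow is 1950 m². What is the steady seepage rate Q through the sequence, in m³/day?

931

Flow is perpendicular to layering, so the layers act in series and the equivalent K is the thickness-weighted harmonic mean.
Total thickness L = 4.25 + 6.91 + 2.41 + 3.22 = 16.79 m.
Σ(b_i/K_i) = 4.25/23.1 + 6.91/4.37 + 2.41/397 + 3.22/0.590 = 7.229 d.
K_eq = L / Σ(b_i/K_i) = 16.79 / 7.229 = 2.323 m/day.
Q = K_eq · A · (Δh/L) = 2.323 × 1950 × (3.45/16.79) = 930.6 m³/day.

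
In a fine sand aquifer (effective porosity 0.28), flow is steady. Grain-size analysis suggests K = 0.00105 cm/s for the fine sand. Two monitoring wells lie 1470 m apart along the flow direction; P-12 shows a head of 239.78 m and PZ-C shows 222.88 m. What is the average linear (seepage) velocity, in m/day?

0.0372

Convert K: 0.00105 cm/s × 864 = 0.9072 m/day.
Hydraulic gradient i = (239.78 − 222.88) / 1470 = 16.9 / 1470 = 0.01150.
Darcy flux q = K · i = 0.9072 × 0.01150 = 0.01043 m/day.
Seepage velocity v = q / n_e = 0.01043 / 0.28 = 0.03725 m/day.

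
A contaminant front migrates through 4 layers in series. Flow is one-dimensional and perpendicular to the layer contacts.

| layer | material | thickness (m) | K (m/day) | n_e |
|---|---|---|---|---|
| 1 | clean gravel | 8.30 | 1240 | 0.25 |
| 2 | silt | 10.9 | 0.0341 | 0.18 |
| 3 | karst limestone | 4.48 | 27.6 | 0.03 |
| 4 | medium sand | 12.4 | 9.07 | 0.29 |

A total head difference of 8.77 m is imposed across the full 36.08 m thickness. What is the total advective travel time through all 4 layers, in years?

With flow normal to the layers, continuity requires the same specific discharge q through every layer.
Σ(b_i/K_i) = 8.30/1240 + 10.9/0.0341 + 4.48/27.6 + 12.4/9.07 = 321.2 d.
q = Δh / Σ(b_i/K_i) = 8.77 / 321.2 = 0.02731 m/day.
In each layer the seepage velocity is v_i = q/n_i, so the layer transit time is t_i = b_i·n_i / q:
  layer 1 (clean gravel): t_1 = 8.30 × 0.25 / 0.02731 = 75.99 d
  layer 2 (silt): t_2 = 10.9 × 0.18 / 0.02731 = 71.85 d
  layer 3 (karst limestone): t_3 = 4.48 × 0.03 / 0.02731 = 4.922 d
  layer 4 (medium sand): t_4 = 12.4 × 0.29 / 0.02731 = 131.7 d
Total t = Σ t_i = 284.5 days = 0.7788 years.

0.779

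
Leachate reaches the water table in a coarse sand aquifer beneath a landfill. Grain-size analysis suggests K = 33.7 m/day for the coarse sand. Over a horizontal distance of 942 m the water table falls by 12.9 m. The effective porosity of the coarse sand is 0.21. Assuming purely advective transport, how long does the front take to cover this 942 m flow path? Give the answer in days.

429

Hydraulic gradient i = Δh / L = 12.9 / 942 = 0.01369.
Darcy flux q = K · i = 33.70 × 0.01369 = 0.4615 m/day.
Seepage velocity v = q / n_e = 0.4615 / 0.21 = 2.198 m/day.
Travel time t = L / v = 942 / 2.198 = 428.6 days.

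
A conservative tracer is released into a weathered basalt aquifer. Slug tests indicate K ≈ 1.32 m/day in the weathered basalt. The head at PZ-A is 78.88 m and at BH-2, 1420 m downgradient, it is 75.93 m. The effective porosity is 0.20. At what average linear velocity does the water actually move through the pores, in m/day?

Hydraulic gradient i = (78.88 − 75.93) / 1420 = 2.95 / 1420 = 0.002077.
Darcy flux q = K · i = 1.320 × 0.002077 = 0.002742 m/day.
Seepage velocity v = q / n_e = 0.002742 / 0.20 = 0.01371 m/day.

0.0137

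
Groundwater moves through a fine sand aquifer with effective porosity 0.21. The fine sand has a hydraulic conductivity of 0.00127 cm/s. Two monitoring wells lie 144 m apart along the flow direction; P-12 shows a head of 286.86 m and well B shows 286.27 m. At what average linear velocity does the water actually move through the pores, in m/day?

0.0214

Convert K: 0.00127 cm/s × 864 = 1.097 m/day.
Hydraulic gradient i = (286.86 − 286.27) / 144 = 0.59 / 144 = 0.004097.
Darcy flux q = K · i = 1.097 × 0.004097 = 0.004496 m/day.
Seepage velocity v = q / n_e = 0.004496 / 0.21 = 0.02141 m/day.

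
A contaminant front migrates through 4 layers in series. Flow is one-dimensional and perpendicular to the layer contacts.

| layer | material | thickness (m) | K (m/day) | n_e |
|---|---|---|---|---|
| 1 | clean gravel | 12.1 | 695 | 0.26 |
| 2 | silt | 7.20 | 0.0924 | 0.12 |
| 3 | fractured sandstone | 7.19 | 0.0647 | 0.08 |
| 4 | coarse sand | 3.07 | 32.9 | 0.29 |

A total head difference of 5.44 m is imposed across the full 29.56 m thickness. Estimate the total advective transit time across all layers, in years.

With flow normal to the layers, continuity requires the same specific discharge q through every layer.
Σ(b_i/K_i) = 12.1/695 + 7.20/0.0924 + 7.19/0.0647 + 3.07/32.9 = 189.2 d.
q = Δh / Σ(b_i/K_i) = 5.44 / 189.2 = 0.02876 m/day.
In each layer the seepage velocity is v_i = q/n_i, so the layer transit time is t_i = b_i·n_i / q:
  layer 1 (clean gravel): t_1 = 12.1 × 0.26 / 0.02876 = 109.4 d
  layer 2 (silt): t_2 = 7.20 × 0.12 / 0.02876 = 30.04 d
  layer 3 (fractured sandstone): t_3 = 7.19 × 0.08 / 0.02876 = 20.00 d
  layer 4 (coarse sand): t_4 = 3.07 × 0.29 / 0.02876 = 30.96 d
Total t = Σ t_i = 190.4 days = 0.5213 years.

0.521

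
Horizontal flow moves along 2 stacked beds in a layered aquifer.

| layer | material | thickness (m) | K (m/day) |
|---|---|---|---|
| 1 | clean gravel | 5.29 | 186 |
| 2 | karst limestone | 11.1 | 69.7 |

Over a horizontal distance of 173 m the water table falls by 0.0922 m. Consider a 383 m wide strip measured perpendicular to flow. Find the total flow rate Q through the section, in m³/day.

359

Flow is parallel to layering, so each bed carries its own Darcy discharge and the transmissivities add.
Σ(K_i·b_i) = 186×5.29 + 69.7×11.1 = 1758 m²/day.
Hydraulic gradient i = Δh / L = 0.0922 / 173 = 0.0005329.
Q = Σ(K_i·b_i) · W · i = 1758 × 383 × 0.0005329 = 358.8 m³/day.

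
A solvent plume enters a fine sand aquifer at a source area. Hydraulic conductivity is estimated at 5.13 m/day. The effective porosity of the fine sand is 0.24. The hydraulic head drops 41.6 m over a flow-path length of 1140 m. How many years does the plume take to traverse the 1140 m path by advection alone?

Hydraulic gradient i = Δh / L = 41.6 / 1140 = 0.03649.
Darcy flux q = K · i = 5.130 × 0.03649 = 0.1872 m/day.
Seepage velocity v = q / n_e = 0.1872 / 0.24 = 0.7800 m/day.
Travel time t = L / v = 1140 / 0.7800 = 1462 days = 4.001 years.

4.00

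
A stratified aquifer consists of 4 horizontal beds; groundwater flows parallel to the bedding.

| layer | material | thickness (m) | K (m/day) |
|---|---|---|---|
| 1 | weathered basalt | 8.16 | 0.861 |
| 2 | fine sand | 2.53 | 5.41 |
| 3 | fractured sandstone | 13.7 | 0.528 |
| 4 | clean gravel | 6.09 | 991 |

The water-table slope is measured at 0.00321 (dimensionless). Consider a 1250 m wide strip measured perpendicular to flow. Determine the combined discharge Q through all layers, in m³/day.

24300

Flow is parallel to layering, so each bed carries its own Darcy discharge and the transmissivities add.
Σ(K_i·b_i) = 0.861×8.16 + 5.41×2.53 + 0.528×13.7 + 991×6.09 = 6063 m²/day.
Hydraulic gradient i = 0.00321.
Q = Σ(K_i·b_i) · W · i = 6063 × 1250 × 0.003210 = 24328 m³/day.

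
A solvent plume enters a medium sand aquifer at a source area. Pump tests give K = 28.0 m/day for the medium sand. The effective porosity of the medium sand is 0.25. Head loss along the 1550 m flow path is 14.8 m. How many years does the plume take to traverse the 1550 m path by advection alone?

Hydraulic gradient i = Δh / L = 14.8 / 1550 = 0.009548.
Darcy flux q = K · i = 28.00 × 0.009548 = 0.2674 m/day.
Seepage velocity v = q / n_e = 0.2674 / 0.25 = 1.069 m/day.
Travel time t = L / v = 1550 / 1.069 = 1449 days = 3.968 years.

3.97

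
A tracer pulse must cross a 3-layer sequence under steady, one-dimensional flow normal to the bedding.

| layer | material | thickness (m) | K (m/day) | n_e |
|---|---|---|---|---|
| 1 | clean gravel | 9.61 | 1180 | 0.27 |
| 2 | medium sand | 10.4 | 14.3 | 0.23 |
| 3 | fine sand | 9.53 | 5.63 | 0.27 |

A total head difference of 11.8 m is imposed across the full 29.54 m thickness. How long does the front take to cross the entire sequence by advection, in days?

With flow normal to the layers, continuity requires the same specific discharge q through every layer.
Σ(b_i/K_i) = 9.61/1180 + 10.4/14.3 + 9.53/5.63 = 2.428 d.
q = Δh / Σ(b_i/K_i) = 11.8 / 2.428 = 4.860 m/day.
In each layer the seepage velocity is v_i = q/n_i, so the layer transit time is t_i = b_i·n_i / q:
  layer 1 (clean gravel): t_1 = 9.61 × 0.27 / 4.860 = 0.5339 d
  layer 2 (medium sand): t_2 = 10.4 × 0.23 / 4.860 = 0.4922 d
  layer 3 (fine sand): t_3 = 9.53 × 0.27 / 4.860 = 0.5295 d
Total t = Σ t_i = 1.556 days.

1.56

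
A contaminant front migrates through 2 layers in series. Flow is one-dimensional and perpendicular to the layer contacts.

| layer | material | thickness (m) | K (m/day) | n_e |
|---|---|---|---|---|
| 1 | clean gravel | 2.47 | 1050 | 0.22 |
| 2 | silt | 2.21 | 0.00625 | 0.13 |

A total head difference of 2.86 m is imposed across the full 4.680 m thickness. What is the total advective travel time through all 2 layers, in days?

103

With flow normal to the layers, continuity requires the same specific discharge q through every layer.
Σ(b_i/K_i) = 2.47/1050 + 2.21/0.00625 = 353.6 d.
q = Δh / Σ(b_i/K_i) = 2.86 / 353.6 = 0.008088 m/day.
In each layer the seepage velocity is v_i = q/n_i, so the layer transit time is t_i = b_i·n_i / q:
  layer 1 (clean gravel): t_1 = 2.47 × 0.22 / 0.008088 = 67.18 d
  layer 2 (silt): t_2 = 2.21 × 0.13 / 0.008088 = 35.52 d
Total t = Σ t_i = 102.7 days.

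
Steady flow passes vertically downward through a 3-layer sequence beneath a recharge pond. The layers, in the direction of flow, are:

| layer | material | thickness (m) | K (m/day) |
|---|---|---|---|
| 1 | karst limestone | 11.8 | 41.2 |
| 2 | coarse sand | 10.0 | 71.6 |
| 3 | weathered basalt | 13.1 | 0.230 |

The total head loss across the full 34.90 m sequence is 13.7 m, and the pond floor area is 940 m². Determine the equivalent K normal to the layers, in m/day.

Flow is perpendicular to layering, so the layers act in series and the equivalent K is the thickness-weighted harmonic mean.
Total thickness L = 11.8 + 10.0 + 13.1 = 34.90 m.
Σ(b_i/K_i) = 11.8/41.2 + 10.0/71.6 + 13.1/0.230 = 57.38 d.
K_eq = L / Σ(b_i/K_i) = 34.90 / 57.38 = 0.6082 m/day.

0.608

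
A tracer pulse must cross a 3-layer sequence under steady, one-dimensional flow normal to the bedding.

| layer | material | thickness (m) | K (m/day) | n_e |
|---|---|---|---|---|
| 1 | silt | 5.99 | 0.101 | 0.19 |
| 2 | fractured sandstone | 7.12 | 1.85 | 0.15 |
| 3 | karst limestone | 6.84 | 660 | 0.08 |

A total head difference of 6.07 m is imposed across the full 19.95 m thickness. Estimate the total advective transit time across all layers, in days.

With flow normal to the layers, continuity requires the same specific discharge q through every layer.
Σ(b_i/K_i) = 5.99/0.101 + 7.12/1.85 + 6.84/660 = 63.17 d.
q = Δh / Σ(b_i/K_i) = 6.07 / 63.17 = 0.09610 m/day.
In each layer the seepage velocity is v_i = q/n_i, so the layer transit time is t_i = b_i·n_i / q:
  layer 1 (silt): t_1 = 5.99 × 0.19 / 0.09610 = 11.84 d
  layer 2 (fractured sandstone): t_2 = 7.12 × 0.15 / 0.09610 = 11.11 d
  layer 3 (karst limestone): t_3 = 6.84 × 0.08 / 0.09610 = 5.694 d
Total t = Σ t_i = 28.65 days.

28.7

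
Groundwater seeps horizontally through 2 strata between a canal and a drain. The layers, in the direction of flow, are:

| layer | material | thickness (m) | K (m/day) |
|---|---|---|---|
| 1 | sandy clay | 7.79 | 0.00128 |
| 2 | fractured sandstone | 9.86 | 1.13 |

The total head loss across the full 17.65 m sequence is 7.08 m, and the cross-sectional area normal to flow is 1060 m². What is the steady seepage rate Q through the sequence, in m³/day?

1.23

Flow is perpendicular to layering, so the layers act in series and the equivalent K is the thickness-weighted harmonic mean.
Total thickness L = 7.79 + 9.86 = 17.65 m.
Σ(b_i/K_i) = 7.79/0.00128 + 9.86/1.13 = 6095 d.
K_eq = L / Σ(b_i/K_i) = 17.65 / 6095 = 0.002896 m/day.
Q = K_eq · A · (Δh/L) = 0.002896 × 1060 × (7.08/17.65) = 1.231 m³/day.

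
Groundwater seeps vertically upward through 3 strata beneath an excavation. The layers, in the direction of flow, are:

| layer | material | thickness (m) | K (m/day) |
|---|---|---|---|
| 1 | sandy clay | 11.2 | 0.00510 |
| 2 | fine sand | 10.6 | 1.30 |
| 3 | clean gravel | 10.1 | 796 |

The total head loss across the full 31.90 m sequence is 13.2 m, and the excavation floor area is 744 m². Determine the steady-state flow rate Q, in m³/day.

Flow is perpendicular to layering, so the layers act in series and the equivalent K is the thickness-weighted harmonic mean.
Total thickness L = 11.2 + 10.6 + 10.1 = 31.90 m.
Σ(b_i/K_i) = 11.2/0.00510 + 10.6/1.30 + 10.1/796 = 2204 d.
K_eq = L / Σ(b_i/K_i) = 31.90 / 2204 = 0.01447 m/day.
Q = K_eq · A · (Δh/L) = 0.01447 × 744 × (13.2/31.90) = 4.455 m³/day.

4.46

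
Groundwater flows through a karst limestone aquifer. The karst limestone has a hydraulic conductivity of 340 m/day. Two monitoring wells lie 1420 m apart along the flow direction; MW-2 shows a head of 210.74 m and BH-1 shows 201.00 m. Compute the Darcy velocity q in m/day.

2.33

Hydraulic gradient i = (210.74 − 201.00) / 1420 = 9.74 / 1420 = 0.006859.
Specific discharge q = K · i = 340.0 × 0.006859 = 2.332 m/day.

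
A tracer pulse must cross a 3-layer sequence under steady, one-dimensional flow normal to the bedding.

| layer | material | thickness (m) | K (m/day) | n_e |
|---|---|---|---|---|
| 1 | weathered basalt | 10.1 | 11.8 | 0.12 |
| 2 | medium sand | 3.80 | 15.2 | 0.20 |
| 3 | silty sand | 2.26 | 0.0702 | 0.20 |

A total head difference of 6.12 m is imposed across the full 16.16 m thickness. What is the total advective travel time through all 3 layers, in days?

13.2

With flow normal to the layers, continuity requires the same specific discharge q through every layer.
Σ(b_i/K_i) = 10.1/11.8 + 3.80/15.2 + 2.26/0.0702 = 33.30 d.
q = Δh / Σ(b_i/K_i) = 6.12 / 33.30 = 0.1838 m/day.
In each layer the seepage velocity is v_i = q/n_i, so the layer transit time is t_i = b_i·n_i / q:
  layer 1 (weathered basalt): t_1 = 10.1 × 0.12 / 0.1838 = 6.595 d
  layer 2 (medium sand): t_2 = 3.80 × 0.20 / 0.1838 = 4.135 d
  layer 3 (silty sand): t_3 = 2.26 × 0.20 / 0.1838 = 2.459 d
Total t = Σ t_i = 13.19 days.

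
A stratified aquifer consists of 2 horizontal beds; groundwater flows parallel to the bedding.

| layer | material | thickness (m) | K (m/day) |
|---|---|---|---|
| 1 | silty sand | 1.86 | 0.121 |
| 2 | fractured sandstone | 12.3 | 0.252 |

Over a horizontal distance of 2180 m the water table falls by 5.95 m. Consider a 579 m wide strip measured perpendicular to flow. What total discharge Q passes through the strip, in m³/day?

Flow is parallel to layering, so each bed carries its own Darcy discharge and the transmissivities add.
Σ(K_i·b_i) = 0.121×1.86 + 0.252×12.3 = 3.325 m²/day.
Hydraulic gradient i = Δh / L = 5.95 / 2180 = 0.002729.
Q = Σ(K_i·b_i) · W · i = 3.325 × 579 × 0.002729 = 5.254 m³/day.

5.25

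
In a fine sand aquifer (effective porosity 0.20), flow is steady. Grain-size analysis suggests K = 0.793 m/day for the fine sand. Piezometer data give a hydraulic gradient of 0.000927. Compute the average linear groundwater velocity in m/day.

0.00368

Hydraulic gradient i = 0.000927.
Darcy flux q = K · i = 0.7930 × 0.0009270 = 0.0007351 m/day.
Seepage velocity v = q / n_e = 0.0007351 / 0.20 = 0.003676 m/day.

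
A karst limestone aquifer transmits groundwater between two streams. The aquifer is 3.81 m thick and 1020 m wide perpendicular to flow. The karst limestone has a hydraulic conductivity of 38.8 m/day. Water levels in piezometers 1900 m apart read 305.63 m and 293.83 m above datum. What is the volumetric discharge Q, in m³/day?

936

Cross-sectional area A = 1020 × 3.81 = 3886 m².
Hydraulic gradient i = (305.63 − 293.83) / 1900 = 11.8 / 1900 = 0.006211.
Darcy's law: Q = K · A · i = 38.80 × 3886 × 0.006211 = 936.5 m³/day.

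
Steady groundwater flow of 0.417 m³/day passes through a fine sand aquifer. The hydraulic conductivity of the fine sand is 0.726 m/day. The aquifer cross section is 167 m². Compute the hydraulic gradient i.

From Q = K·A·i, i = Q / (K·A) = 0.417 / (0.7260 × 167.0) = 0.003439.

0.00344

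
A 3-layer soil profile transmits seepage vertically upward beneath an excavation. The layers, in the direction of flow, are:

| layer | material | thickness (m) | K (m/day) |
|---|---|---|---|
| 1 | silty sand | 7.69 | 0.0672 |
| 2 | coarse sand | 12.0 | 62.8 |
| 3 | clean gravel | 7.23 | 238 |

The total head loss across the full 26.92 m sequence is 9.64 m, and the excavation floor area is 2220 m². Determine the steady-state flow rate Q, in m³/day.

Flow is perpendicular to layering, so the layers act in series and the equivalent K is the thickness-weighted harmonic mean.
Total thickness L = 7.69 + 12.0 + 7.23 = 26.92 m.
Σ(b_i/K_i) = 7.69/0.0672 + 12.0/62.8 + 7.23/238 = 114.7 d.
K_eq = L / Σ(b_i/K_i) = 26.92 / 114.7 = 0.2348 m/day.
Q = K_eq · A · (Δh/L) = 0.2348 × 2220 × (9.64/26.92) = 186.7 m³/day.

187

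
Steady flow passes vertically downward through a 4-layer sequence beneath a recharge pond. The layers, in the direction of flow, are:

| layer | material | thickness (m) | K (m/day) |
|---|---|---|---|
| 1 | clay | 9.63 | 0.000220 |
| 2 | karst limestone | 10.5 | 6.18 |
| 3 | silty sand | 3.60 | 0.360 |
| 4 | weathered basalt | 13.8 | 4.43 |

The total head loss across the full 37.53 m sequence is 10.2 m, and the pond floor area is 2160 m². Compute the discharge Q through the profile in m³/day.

0.503

Flow is perpendicular to layering, so the layers act in series and the equivalent K is the thickness-weighted harmonic mean.
Total thickness L = 9.63 + 10.5 + 3.60 + 13.8 = 37.53 m.
Σ(b_i/K_i) = 9.63/0.000220 + 10.5/6.18 + 3.60/0.360 + 13.8/4.43 = 43788 d.
K_eq = L / Σ(b_i/K_i) = 37.53 / 43788 = 0.0008571 m/day.
Q = K_eq · A · (Δh/L) = 0.0008571 × 2160 × (10.2/37.53) = 0.5032 m³/day.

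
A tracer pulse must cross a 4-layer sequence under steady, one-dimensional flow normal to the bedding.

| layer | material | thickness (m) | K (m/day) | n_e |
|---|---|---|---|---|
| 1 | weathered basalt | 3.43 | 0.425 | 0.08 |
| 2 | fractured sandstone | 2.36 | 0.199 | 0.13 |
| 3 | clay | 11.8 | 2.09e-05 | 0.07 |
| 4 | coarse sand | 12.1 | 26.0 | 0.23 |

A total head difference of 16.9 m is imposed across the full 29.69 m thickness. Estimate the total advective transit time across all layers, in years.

With flow normal to the layers, continuity requires the same specific discharge q through every layer.
Σ(b_i/K_i) = 3.43/0.425 + 2.36/0.199 + 11.8/2.09e-05 + 12.1/26.0 = 5.646e+05 d.
q = Δh / Σ(b_i/K_i) = 16.9 / 5.646e+05 = 2.993e-05 m/day.
In each layer the seepage velocity is v_i = q/n_i, so the layer transit time is t_i = b_i·n_i / q:
  layer 1 (weathered basalt): t_1 = 3.43 × 0.08 / 2.993e-05 = 9167 d
  layer 2 (fractured sandstone): t_2 = 2.36 × 0.13 / 2.993e-05 = 10250 d
  layer 3 (clay): t_3 = 11.8 × 0.07 / 2.993e-05 = 27596 d
  layer 4 (coarse sand): t_4 = 12.1 × 0.23 / 2.993e-05 = 92978 d
Total t = Σ t_i = 1.400e+05 days = 383.3 years.

383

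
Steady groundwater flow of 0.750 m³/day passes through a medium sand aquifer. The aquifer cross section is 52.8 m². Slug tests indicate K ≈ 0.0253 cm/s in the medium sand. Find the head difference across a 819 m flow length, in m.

Convert K: 0.0253 cm/s × 864 = 21.86 m/day.
From Q = K·A·i, i = Q / (K·A) = 0.750 / (21.86 × 52.80) = 0.0006498.
Head loss Δh = i · L = 0.0006498 × 819 = 0.5322 m.

0.532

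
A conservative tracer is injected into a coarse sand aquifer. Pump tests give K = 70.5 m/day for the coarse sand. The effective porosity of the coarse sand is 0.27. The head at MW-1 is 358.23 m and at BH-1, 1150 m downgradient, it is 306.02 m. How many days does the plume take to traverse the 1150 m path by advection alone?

Hydraulic gradient i = (358.23 − 306.02) / 1150 = 52.21 / 1150 = 0.04540.
Darcy flux q = K · i = 70.50 × 0.04540 = 3.201 m/day.
Seepage velocity v = q / n_e = 3.201 / 0.27 = 11.85 m/day.
Travel time t = L / v = 1150 / 11.85 = 97.01 days.

97.0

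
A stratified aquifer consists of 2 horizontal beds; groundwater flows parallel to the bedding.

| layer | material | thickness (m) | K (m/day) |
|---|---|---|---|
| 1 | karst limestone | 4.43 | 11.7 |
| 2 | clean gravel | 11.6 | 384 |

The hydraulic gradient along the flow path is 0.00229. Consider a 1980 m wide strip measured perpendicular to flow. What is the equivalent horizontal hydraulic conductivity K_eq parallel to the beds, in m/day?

281

Flow is parallel to layering, so each bed carries its own Darcy discharge and the transmissivities add.
Σ(K_i·b_i) = 11.7×4.43 + 384×11.6 = 4506 m²/day.
Total thickness b = 16.03 m, so K_eq = Σ(K_i·b_i)/b = 281.1 m/day.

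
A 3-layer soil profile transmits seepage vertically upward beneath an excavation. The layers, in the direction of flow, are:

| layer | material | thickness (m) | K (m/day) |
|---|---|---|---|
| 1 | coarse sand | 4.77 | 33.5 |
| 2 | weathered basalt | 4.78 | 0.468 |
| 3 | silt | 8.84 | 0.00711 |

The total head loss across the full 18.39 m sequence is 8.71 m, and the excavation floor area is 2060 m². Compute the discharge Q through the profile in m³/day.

14.3

Flow is perpendicular to layering, so the layers act in series and the equivalent K is the thickness-weighted harmonic mean.
Total thickness L = 4.77 + 4.78 + 8.84 = 18.39 m.
Σ(b_i/K_i) = 4.77/33.5 + 4.78/0.468 + 8.84/0.00711 = 1254 d.
K_eq = L / Σ(b_i/K_i) = 18.39 / 1254 = 0.01467 m/day.
Q = K_eq · A · (Δh/L) = 0.01467 × 2060 × (8.71/18.39) = 14.31 m³/day.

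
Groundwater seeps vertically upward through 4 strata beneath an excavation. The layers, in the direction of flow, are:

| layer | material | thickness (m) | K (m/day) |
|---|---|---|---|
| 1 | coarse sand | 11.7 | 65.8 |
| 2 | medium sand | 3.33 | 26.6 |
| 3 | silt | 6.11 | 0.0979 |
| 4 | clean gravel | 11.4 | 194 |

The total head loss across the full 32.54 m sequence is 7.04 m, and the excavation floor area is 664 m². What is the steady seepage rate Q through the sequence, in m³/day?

74.5

Flow is perpendicular to layering, so the layers act in series and the equivalent K is the thickness-weighted harmonic mean.
Total thickness L = 11.7 + 3.33 + 6.11 + 11.4 = 32.54 m.
Σ(b_i/K_i) = 11.7/65.8 + 3.33/26.6 + 6.11/0.0979 + 11.4/194 = 62.77 d.
K_eq = L / Σ(b_i/K_i) = 32.54 / 62.77 = 0.5184 m/day.
Q = K_eq · A · (Δh/L) = 0.5184 × 664 × (7.04/32.54) = 74.47 m³/day.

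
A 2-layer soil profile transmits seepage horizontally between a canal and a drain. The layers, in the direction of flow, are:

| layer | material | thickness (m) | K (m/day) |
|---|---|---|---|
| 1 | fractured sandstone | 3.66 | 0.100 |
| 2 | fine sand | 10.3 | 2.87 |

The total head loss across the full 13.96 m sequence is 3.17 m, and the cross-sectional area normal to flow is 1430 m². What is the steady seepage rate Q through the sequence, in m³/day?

Flow is perpendicular to layering, so the layers act in series and the equivalent K is the thickness-weighted harmonic mean.
Total thickness L = 3.66 + 10.3 = 13.96 m.
Σ(b_i/K_i) = 3.66/0.100 + 10.3/2.87 = 40.19 d.
K_eq = L / Σ(b_i/K_i) = 13.96 / 40.19 = 0.3474 m/day.
Q = K_eq · A · (Δh/L) = 0.3474 × 1430 × (3.17/13.96) = 112.8 m³/day.

113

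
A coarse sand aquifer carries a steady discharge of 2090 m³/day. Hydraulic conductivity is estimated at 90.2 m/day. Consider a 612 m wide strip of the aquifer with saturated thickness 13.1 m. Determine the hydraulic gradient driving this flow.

0.00289

Cross-sectional area A = 612 × 13.1 = 8017 m².
From Q = K·A·i, i = Q / (K·A) = 2090 / (90.20 × 8017) = 0.002890.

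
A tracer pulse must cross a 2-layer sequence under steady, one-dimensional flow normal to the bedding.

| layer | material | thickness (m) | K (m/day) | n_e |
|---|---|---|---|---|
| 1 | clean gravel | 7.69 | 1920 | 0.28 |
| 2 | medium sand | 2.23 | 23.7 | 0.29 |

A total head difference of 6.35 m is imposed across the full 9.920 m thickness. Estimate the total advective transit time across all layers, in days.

0.0433

With flow normal to the layers, continuity requires the same specific discharge q through every layer.
Σ(b_i/K_i) = 7.69/1920 + 2.23/23.7 = 0.09810 d.
q = Δh / Σ(b_i/K_i) = 6.35 / 0.09810 = 64.73 m/day.
In each layer the seepage velocity is v_i = q/n_i, so the layer transit time is t_i = b_i·n_i / q:
  layer 1 (clean gravel): t_1 = 7.69 × 0.28 / 64.73 = 0.03326 d
  layer 2 (medium sand): t_2 = 2.23 × 0.29 / 64.73 = 0.009991 d
Total t = Σ t_i = 0.04325 days.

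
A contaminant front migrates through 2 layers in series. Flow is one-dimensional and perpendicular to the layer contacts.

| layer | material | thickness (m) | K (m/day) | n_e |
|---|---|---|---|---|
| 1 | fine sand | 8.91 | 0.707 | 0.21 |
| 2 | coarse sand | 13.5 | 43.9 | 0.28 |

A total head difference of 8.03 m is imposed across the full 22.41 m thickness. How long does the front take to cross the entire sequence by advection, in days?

With flow normal to the layers, continuity requires the same specific discharge q through every layer.
Σ(b_i/K_i) = 8.91/0.707 + 13.5/43.9 = 12.91 d.
q = Δh / Σ(b_i/K_i) = 8.03 / 12.91 = 0.6220 m/day.
In each layer the seepage velocity is v_i = q/n_i, so the layer transit time is t_i = b_i·n_i / q:
  layer 1 (fine sand): t_1 = 8.91 × 0.21 / 0.6220 = 3.008 d
  layer 2 (coarse sand): t_2 = 13.5 × 0.28 / 0.6220 = 6.077 d
Total t = Σ t_i = 9.085 days.

9.09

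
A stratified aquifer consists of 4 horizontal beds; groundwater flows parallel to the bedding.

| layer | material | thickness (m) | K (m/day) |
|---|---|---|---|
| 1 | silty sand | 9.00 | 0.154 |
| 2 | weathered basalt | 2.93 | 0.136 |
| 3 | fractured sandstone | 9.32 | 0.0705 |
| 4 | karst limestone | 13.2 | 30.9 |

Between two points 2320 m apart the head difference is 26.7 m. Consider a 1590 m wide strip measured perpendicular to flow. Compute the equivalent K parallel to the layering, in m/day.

Flow is parallel to layering, so each bed carries its own Darcy discharge and the transmissivities add.
Σ(K_i·b_i) = 0.154×9.00 + 0.136×2.93 + 0.0705×9.32 + 30.9×13.2 = 410.3 m²/day.
Total thickness b = 34.45 m, so K_eq = Σ(K_i·b_i)/b = 11.91 m/day.

11.9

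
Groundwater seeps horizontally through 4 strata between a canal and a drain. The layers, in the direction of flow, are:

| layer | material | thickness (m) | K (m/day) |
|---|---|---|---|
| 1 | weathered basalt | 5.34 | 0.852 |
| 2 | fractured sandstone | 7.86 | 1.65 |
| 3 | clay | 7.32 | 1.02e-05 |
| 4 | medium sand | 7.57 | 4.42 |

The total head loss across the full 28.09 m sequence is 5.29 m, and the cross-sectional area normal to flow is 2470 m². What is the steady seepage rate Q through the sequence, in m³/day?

Flow is perpendicular to layering, so the layers act in series and the equivalent K is the thickness-weighted harmonic mean.
Total thickness L = 5.34 + 7.86 + 7.32 + 7.57 = 28.09 m.
Σ(b_i/K_i) = 5.34/0.852 + 7.86/1.65 + 7.32/1.02e-05 + 7.57/4.42 = 7.177e+05 d.
K_eq = L / Σ(b_i/K_i) = 28.09 / 7.177e+05 = 3.914e-05 m/day.
Q = K_eq · A · (Δh/L) = 3.914e-05 × 2470 × (5.29/28.09) = 0.01821 m³/day.

0.0182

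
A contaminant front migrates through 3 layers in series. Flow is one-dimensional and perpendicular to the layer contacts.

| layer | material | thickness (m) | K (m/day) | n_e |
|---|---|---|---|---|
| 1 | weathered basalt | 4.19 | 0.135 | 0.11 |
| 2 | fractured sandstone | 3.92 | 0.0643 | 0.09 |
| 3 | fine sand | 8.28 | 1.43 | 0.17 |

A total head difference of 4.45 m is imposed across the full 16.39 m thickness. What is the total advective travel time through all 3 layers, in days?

With flow normal to the layers, continuity requires the same specific discharge q through every layer.
Σ(b_i/K_i) = 4.19/0.135 + 3.92/0.0643 + 8.28/1.43 = 97.79 d.
q = Δh / Σ(b_i/K_i) = 4.45 / 97.79 = 0.04550 m/day.
In each layer the seepage velocity is v_i = q/n_i, so the layer transit time is t_i = b_i·n_i / q:
  layer 1 (weathered basalt): t_1 = 4.19 × 0.11 / 0.04550 = 10.13 d
  layer 2 (fractured sandstone): t_2 = 3.92 × 0.09 / 0.04550 = 7.753 d
  layer 3 (fine sand): t_3 = 8.28 × 0.17 / 0.04550 = 30.93 d
Total t = Σ t_i = 48.81 days.

48.8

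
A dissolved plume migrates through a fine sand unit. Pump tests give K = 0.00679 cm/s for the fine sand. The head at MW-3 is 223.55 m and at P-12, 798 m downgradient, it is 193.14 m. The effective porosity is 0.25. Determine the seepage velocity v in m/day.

0.894

Convert K: 0.00679 cm/s × 864 = 5.867 m/day.
Hydraulic gradient i = (223.55 − 193.14) / 798 = 30.41 / 798 = 0.03811.
Darcy flux q = K · i = 5.867 × 0.03811 = 0.2236 m/day.
Seepage velocity v = q / n_e = 0.2236 / 0.25 = 0.8942 m/day.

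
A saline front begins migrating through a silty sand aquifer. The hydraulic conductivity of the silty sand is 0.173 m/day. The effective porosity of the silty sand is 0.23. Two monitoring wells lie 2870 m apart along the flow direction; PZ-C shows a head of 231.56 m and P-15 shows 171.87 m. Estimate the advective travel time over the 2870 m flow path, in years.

502

Hydraulic gradient i = (231.56 − 171.87) / 2870 = 59.69 / 2870 = 0.02080.
Darcy flux q = K · i = 0.1730 × 0.02080 = 0.003598 m/day.
Seepage velocity v = q / n_e = 0.003598 / 0.23 = 0.01564 m/day.
Travel time t = L / v = 2870 / 0.01564 = 1.835e+05 days = 502.3 years.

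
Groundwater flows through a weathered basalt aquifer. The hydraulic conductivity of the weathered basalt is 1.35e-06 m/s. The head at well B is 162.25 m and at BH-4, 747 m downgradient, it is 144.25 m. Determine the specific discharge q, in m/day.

Convert K: 1.35e-06 m/s × 86400 = 0.1166 m/day.
Hydraulic gradient i = (162.25 − 144.25) / 747 = 18 / 747 = 0.02410.
Specific discharge q = K · i = 0.1166 × 0.02410 = 0.002811 m/day.

0.00281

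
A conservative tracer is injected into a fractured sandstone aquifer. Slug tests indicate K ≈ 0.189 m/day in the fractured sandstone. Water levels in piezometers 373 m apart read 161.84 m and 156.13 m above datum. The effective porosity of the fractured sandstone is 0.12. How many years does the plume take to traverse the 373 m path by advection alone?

42.4

Hydraulic gradient i = (161.84 − 156.13) / 373 = 5.71 / 373 = 0.01531.
Darcy flux q = K · i = 0.1890 × 0.01531 = 0.002893 m/day.
Seepage velocity v = q / n_e = 0.002893 / 0.12 = 0.02411 m/day.
Travel time t = L / v = 373 / 0.02411 = 15470 days = 42.36 years.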